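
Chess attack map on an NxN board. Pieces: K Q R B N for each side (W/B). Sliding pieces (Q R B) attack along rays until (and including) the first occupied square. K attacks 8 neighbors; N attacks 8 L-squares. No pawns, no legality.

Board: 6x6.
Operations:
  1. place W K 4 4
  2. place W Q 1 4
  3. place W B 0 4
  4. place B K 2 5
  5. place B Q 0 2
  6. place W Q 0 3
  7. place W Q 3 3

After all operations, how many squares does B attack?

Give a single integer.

Op 1: place WK@(4,4)
Op 2: place WQ@(1,4)
Op 3: place WB@(0,4)
Op 4: place BK@(2,5)
Op 5: place BQ@(0,2)
Op 6: place WQ@(0,3)
Op 7: place WQ@(3,3)
Per-piece attacks for B:
  BQ@(0,2): attacks (0,3) (0,1) (0,0) (1,2) (2,2) (3,2) (4,2) (5,2) (1,3) (2,4) (3,5) (1,1) (2,0) [ray(0,1) blocked at (0,3)]
  BK@(2,5): attacks (2,4) (3,5) (1,5) (3,4) (1,4)
Union (16 distinct): (0,0) (0,1) (0,3) (1,1) (1,2) (1,3) (1,4) (1,5) (2,0) (2,2) (2,4) (3,2) (3,4) (3,5) (4,2) (5,2)

Answer: 16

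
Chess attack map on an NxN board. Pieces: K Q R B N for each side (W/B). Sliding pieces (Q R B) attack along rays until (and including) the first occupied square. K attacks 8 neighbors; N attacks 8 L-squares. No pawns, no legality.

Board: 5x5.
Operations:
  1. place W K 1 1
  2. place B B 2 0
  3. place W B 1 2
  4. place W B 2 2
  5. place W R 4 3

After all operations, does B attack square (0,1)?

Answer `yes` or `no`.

Answer: no

Derivation:
Op 1: place WK@(1,1)
Op 2: place BB@(2,0)
Op 3: place WB@(1,2)
Op 4: place WB@(2,2)
Op 5: place WR@(4,3)
Per-piece attacks for B:
  BB@(2,0): attacks (3,1) (4,2) (1,1) [ray(-1,1) blocked at (1,1)]
B attacks (0,1): no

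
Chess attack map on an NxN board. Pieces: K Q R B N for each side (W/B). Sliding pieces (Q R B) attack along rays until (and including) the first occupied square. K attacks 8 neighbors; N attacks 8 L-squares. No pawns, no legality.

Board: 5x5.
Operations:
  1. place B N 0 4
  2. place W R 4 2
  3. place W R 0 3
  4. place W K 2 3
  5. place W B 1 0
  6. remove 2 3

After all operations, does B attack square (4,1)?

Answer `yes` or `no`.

Op 1: place BN@(0,4)
Op 2: place WR@(4,2)
Op 3: place WR@(0,3)
Op 4: place WK@(2,3)
Op 5: place WB@(1,0)
Op 6: remove (2,3)
Per-piece attacks for B:
  BN@(0,4): attacks (1,2) (2,3)
B attacks (4,1): no

Answer: no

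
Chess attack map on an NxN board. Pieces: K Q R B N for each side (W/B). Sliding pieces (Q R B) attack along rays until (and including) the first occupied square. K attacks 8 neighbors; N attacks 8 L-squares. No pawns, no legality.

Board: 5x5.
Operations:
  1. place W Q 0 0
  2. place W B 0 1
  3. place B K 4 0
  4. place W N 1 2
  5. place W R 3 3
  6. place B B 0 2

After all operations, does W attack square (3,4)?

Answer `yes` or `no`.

Op 1: place WQ@(0,0)
Op 2: place WB@(0,1)
Op 3: place BK@(4,0)
Op 4: place WN@(1,2)
Op 5: place WR@(3,3)
Op 6: place BB@(0,2)
Per-piece attacks for W:
  WQ@(0,0): attacks (0,1) (1,0) (2,0) (3,0) (4,0) (1,1) (2,2) (3,3) [ray(0,1) blocked at (0,1); ray(1,0) blocked at (4,0); ray(1,1) blocked at (3,3)]
  WB@(0,1): attacks (1,2) (1,0) [ray(1,1) blocked at (1,2)]
  WN@(1,2): attacks (2,4) (3,3) (0,4) (2,0) (3,1) (0,0)
  WR@(3,3): attacks (3,4) (3,2) (3,1) (3,0) (4,3) (2,3) (1,3) (0,3)
W attacks (3,4): yes

Answer: yes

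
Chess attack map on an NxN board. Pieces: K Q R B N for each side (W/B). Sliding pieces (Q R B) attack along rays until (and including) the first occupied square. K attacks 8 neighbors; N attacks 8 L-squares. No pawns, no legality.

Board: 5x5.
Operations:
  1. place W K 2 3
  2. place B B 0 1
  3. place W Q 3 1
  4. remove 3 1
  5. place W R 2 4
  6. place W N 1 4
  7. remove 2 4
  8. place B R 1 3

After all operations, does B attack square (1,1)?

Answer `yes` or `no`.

Op 1: place WK@(2,3)
Op 2: place BB@(0,1)
Op 3: place WQ@(3,1)
Op 4: remove (3,1)
Op 5: place WR@(2,4)
Op 6: place WN@(1,4)
Op 7: remove (2,4)
Op 8: place BR@(1,3)
Per-piece attacks for B:
  BB@(0,1): attacks (1,2) (2,3) (1,0) [ray(1,1) blocked at (2,3)]
  BR@(1,3): attacks (1,4) (1,2) (1,1) (1,0) (2,3) (0,3) [ray(0,1) blocked at (1,4); ray(1,0) blocked at (2,3)]
B attacks (1,1): yes

Answer: yes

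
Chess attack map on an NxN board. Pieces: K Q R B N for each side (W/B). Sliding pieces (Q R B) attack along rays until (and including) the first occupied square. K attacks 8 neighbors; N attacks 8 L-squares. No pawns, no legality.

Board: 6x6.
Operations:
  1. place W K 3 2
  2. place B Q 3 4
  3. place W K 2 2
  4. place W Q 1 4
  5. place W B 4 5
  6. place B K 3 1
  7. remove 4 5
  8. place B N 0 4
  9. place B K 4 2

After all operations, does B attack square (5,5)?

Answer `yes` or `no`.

Op 1: place WK@(3,2)
Op 2: place BQ@(3,4)
Op 3: place WK@(2,2)
Op 4: place WQ@(1,4)
Op 5: place WB@(4,5)
Op 6: place BK@(3,1)
Op 7: remove (4,5)
Op 8: place BN@(0,4)
Op 9: place BK@(4,2)
Per-piece attacks for B:
  BN@(0,4): attacks (2,5) (1,2) (2,3)
  BK@(3,1): attacks (3,2) (3,0) (4,1) (2,1) (4,2) (4,0) (2,2) (2,0)
  BQ@(3,4): attacks (3,5) (3,3) (3,2) (4,4) (5,4) (2,4) (1,4) (4,5) (4,3) (5,2) (2,5) (2,3) (1,2) (0,1) [ray(0,-1) blocked at (3,2); ray(-1,0) blocked at (1,4)]
  BK@(4,2): attacks (4,3) (4,1) (5,2) (3,2) (5,3) (5,1) (3,3) (3,1)
B attacks (5,5): no

Answer: no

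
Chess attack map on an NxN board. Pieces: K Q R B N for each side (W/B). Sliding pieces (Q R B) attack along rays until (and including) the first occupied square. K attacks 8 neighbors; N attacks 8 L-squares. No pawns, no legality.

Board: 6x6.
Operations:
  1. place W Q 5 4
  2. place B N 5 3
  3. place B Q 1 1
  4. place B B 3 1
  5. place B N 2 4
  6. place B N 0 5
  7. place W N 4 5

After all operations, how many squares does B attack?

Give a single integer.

Op 1: place WQ@(5,4)
Op 2: place BN@(5,3)
Op 3: place BQ@(1,1)
Op 4: place BB@(3,1)
Op 5: place BN@(2,4)
Op 6: place BN@(0,5)
Op 7: place WN@(4,5)
Per-piece attacks for B:
  BN@(0,5): attacks (1,3) (2,4)
  BQ@(1,1): attacks (1,2) (1,3) (1,4) (1,5) (1,0) (2,1) (3,1) (0,1) (2,2) (3,3) (4,4) (5,5) (2,0) (0,2) (0,0) [ray(1,0) blocked at (3,1)]
  BN@(2,4): attacks (4,5) (0,5) (3,2) (4,3) (1,2) (0,3)
  BB@(3,1): attacks (4,2) (5,3) (4,0) (2,2) (1,3) (0,4) (2,0) [ray(1,1) blocked at (5,3)]
  BN@(5,3): attacks (4,5) (3,4) (4,1) (3,2)
Union (27 distinct): (0,0) (0,1) (0,2) (0,3) (0,4) (0,5) (1,0) (1,2) (1,3) (1,4) (1,5) (2,0) (2,1) (2,2) (2,4) (3,1) (3,2) (3,3) (3,4) (4,0) (4,1) (4,2) (4,3) (4,4) (4,5) (5,3) (5,5)

Answer: 27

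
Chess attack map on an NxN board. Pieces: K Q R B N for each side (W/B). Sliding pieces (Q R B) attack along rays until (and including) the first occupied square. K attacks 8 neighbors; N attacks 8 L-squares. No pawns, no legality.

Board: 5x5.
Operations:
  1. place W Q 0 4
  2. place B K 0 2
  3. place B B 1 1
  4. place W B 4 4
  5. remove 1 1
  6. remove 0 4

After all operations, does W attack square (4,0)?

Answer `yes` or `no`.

Answer: no

Derivation:
Op 1: place WQ@(0,4)
Op 2: place BK@(0,2)
Op 3: place BB@(1,1)
Op 4: place WB@(4,4)
Op 5: remove (1,1)
Op 6: remove (0,4)
Per-piece attacks for W:
  WB@(4,4): attacks (3,3) (2,2) (1,1) (0,0)
W attacks (4,0): no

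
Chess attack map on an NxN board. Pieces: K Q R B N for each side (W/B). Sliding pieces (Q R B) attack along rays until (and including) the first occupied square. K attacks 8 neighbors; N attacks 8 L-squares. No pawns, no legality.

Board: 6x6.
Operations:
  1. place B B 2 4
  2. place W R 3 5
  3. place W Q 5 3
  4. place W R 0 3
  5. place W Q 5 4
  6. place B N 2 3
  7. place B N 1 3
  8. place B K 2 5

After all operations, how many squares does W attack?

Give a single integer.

Answer: 28

Derivation:
Op 1: place BB@(2,4)
Op 2: place WR@(3,5)
Op 3: place WQ@(5,3)
Op 4: place WR@(0,3)
Op 5: place WQ@(5,4)
Op 6: place BN@(2,3)
Op 7: place BN@(1,3)
Op 8: place BK@(2,5)
Per-piece attacks for W:
  WR@(0,3): attacks (0,4) (0,5) (0,2) (0,1) (0,0) (1,3) [ray(1,0) blocked at (1,3)]
  WR@(3,5): attacks (3,4) (3,3) (3,2) (3,1) (3,0) (4,5) (5,5) (2,5) [ray(-1,0) blocked at (2,5)]
  WQ@(5,3): attacks (5,4) (5,2) (5,1) (5,0) (4,3) (3,3) (2,3) (4,4) (3,5) (4,2) (3,1) (2,0) [ray(0,1) blocked at (5,4); ray(-1,0) blocked at (2,3); ray(-1,1) blocked at (3,5)]
  WQ@(5,4): attacks (5,5) (5,3) (4,4) (3,4) (2,4) (4,5) (4,3) (3,2) (2,1) (1,0) [ray(0,-1) blocked at (5,3); ray(-1,0) blocked at (2,4)]
Union (28 distinct): (0,0) (0,1) (0,2) (0,4) (0,5) (1,0) (1,3) (2,0) (2,1) (2,3) (2,4) (2,5) (3,0) (3,1) (3,2) (3,3) (3,4) (3,5) (4,2) (4,3) (4,4) (4,5) (5,0) (5,1) (5,2) (5,3) (5,4) (5,5)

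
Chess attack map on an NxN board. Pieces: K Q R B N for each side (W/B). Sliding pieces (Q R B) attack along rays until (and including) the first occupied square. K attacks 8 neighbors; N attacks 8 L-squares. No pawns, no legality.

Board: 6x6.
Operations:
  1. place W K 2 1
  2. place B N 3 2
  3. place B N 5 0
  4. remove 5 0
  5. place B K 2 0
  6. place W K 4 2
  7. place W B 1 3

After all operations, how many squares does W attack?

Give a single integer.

Answer: 19

Derivation:
Op 1: place WK@(2,1)
Op 2: place BN@(3,2)
Op 3: place BN@(5,0)
Op 4: remove (5,0)
Op 5: place BK@(2,0)
Op 6: place WK@(4,2)
Op 7: place WB@(1,3)
Per-piece attacks for W:
  WB@(1,3): attacks (2,4) (3,5) (2,2) (3,1) (4,0) (0,4) (0,2)
  WK@(2,1): attacks (2,2) (2,0) (3,1) (1,1) (3,2) (3,0) (1,2) (1,0)
  WK@(4,2): attacks (4,3) (4,1) (5,2) (3,2) (5,3) (5,1) (3,3) (3,1)
Union (19 distinct): (0,2) (0,4) (1,0) (1,1) (1,2) (2,0) (2,2) (2,4) (3,0) (3,1) (3,2) (3,3) (3,5) (4,0) (4,1) (4,3) (5,1) (5,2) (5,3)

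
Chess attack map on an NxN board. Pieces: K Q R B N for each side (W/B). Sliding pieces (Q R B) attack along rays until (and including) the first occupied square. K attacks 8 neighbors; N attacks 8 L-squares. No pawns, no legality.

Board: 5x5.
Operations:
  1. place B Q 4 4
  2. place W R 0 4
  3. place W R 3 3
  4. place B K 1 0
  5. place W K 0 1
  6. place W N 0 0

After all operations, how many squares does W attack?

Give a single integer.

Op 1: place BQ@(4,4)
Op 2: place WR@(0,4)
Op 3: place WR@(3,3)
Op 4: place BK@(1,0)
Op 5: place WK@(0,1)
Op 6: place WN@(0,0)
Per-piece attacks for W:
  WN@(0,0): attacks (1,2) (2,1)
  WK@(0,1): attacks (0,2) (0,0) (1,1) (1,2) (1,0)
  WR@(0,4): attacks (0,3) (0,2) (0,1) (1,4) (2,4) (3,4) (4,4) [ray(0,-1) blocked at (0,1); ray(1,0) blocked at (4,4)]
  WR@(3,3): attacks (3,4) (3,2) (3,1) (3,0) (4,3) (2,3) (1,3) (0,3)
Union (18 distinct): (0,0) (0,1) (0,2) (0,3) (1,0) (1,1) (1,2) (1,3) (1,4) (2,1) (2,3) (2,4) (3,0) (3,1) (3,2) (3,4) (4,3) (4,4)

Answer: 18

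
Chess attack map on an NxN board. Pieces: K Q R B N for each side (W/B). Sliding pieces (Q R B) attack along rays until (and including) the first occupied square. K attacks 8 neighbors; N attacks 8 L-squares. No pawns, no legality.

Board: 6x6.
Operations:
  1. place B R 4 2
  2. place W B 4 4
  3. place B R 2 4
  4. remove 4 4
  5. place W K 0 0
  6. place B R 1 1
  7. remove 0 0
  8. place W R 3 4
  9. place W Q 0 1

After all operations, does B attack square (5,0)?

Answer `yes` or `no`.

Answer: no

Derivation:
Op 1: place BR@(4,2)
Op 2: place WB@(4,4)
Op 3: place BR@(2,4)
Op 4: remove (4,4)
Op 5: place WK@(0,0)
Op 6: place BR@(1,1)
Op 7: remove (0,0)
Op 8: place WR@(3,4)
Op 9: place WQ@(0,1)
Per-piece attacks for B:
  BR@(1,1): attacks (1,2) (1,3) (1,4) (1,5) (1,0) (2,1) (3,1) (4,1) (5,1) (0,1) [ray(-1,0) blocked at (0,1)]
  BR@(2,4): attacks (2,5) (2,3) (2,2) (2,1) (2,0) (3,4) (1,4) (0,4) [ray(1,0) blocked at (3,4)]
  BR@(4,2): attacks (4,3) (4,4) (4,5) (4,1) (4,0) (5,2) (3,2) (2,2) (1,2) (0,2)
B attacks (5,0): no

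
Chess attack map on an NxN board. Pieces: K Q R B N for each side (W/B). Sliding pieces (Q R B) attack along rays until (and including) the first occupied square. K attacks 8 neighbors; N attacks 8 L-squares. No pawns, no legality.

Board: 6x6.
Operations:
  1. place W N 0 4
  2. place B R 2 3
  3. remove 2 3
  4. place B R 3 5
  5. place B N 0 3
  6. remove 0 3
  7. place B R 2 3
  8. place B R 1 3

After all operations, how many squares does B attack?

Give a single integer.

Op 1: place WN@(0,4)
Op 2: place BR@(2,3)
Op 3: remove (2,3)
Op 4: place BR@(3,5)
Op 5: place BN@(0,3)
Op 6: remove (0,3)
Op 7: place BR@(2,3)
Op 8: place BR@(1,3)
Per-piece attacks for B:
  BR@(1,3): attacks (1,4) (1,5) (1,2) (1,1) (1,0) (2,3) (0,3) [ray(1,0) blocked at (2,3)]
  BR@(2,3): attacks (2,4) (2,5) (2,2) (2,1) (2,0) (3,3) (4,3) (5,3) (1,3) [ray(-1,0) blocked at (1,3)]
  BR@(3,5): attacks (3,4) (3,3) (3,2) (3,1) (3,0) (4,5) (5,5) (2,5) (1,5) (0,5)
Union (23 distinct): (0,3) (0,5) (1,0) (1,1) (1,2) (1,3) (1,4) (1,5) (2,0) (2,1) (2,2) (2,3) (2,4) (2,5) (3,0) (3,1) (3,2) (3,3) (3,4) (4,3) (4,5) (5,3) (5,5)

Answer: 23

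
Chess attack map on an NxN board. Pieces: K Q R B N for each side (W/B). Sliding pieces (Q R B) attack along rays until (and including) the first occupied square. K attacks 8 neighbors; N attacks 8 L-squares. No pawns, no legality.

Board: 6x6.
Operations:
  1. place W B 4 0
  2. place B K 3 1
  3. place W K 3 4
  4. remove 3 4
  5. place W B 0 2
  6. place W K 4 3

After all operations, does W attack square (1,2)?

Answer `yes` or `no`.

Op 1: place WB@(4,0)
Op 2: place BK@(3,1)
Op 3: place WK@(3,4)
Op 4: remove (3,4)
Op 5: place WB@(0,2)
Op 6: place WK@(4,3)
Per-piece attacks for W:
  WB@(0,2): attacks (1,3) (2,4) (3,5) (1,1) (2,0)
  WB@(4,0): attacks (5,1) (3,1) [ray(-1,1) blocked at (3,1)]
  WK@(4,3): attacks (4,4) (4,2) (5,3) (3,3) (5,4) (5,2) (3,4) (3,2)
W attacks (1,2): no

Answer: no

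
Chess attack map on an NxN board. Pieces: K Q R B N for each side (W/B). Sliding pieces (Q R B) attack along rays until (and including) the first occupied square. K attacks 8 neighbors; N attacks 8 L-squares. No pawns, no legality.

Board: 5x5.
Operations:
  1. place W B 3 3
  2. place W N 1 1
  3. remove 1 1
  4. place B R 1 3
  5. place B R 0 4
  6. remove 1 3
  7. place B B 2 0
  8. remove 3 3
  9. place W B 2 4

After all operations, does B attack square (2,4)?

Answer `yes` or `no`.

Op 1: place WB@(3,3)
Op 2: place WN@(1,1)
Op 3: remove (1,1)
Op 4: place BR@(1,3)
Op 5: place BR@(0,4)
Op 6: remove (1,3)
Op 7: place BB@(2,0)
Op 8: remove (3,3)
Op 9: place WB@(2,4)
Per-piece attacks for B:
  BR@(0,4): attacks (0,3) (0,2) (0,1) (0,0) (1,4) (2,4) [ray(1,0) blocked at (2,4)]
  BB@(2,0): attacks (3,1) (4,2) (1,1) (0,2)
B attacks (2,4): yes

Answer: yes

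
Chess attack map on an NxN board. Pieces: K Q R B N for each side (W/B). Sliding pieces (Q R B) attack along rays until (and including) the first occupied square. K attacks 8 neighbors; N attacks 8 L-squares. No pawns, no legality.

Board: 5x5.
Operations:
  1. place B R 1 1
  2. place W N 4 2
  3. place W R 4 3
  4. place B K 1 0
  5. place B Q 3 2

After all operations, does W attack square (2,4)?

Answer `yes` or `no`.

Answer: no

Derivation:
Op 1: place BR@(1,1)
Op 2: place WN@(4,2)
Op 3: place WR@(4,3)
Op 4: place BK@(1,0)
Op 5: place BQ@(3,2)
Per-piece attacks for W:
  WN@(4,2): attacks (3,4) (2,3) (3,0) (2,1)
  WR@(4,3): attacks (4,4) (4,2) (3,3) (2,3) (1,3) (0,3) [ray(0,-1) blocked at (4,2)]
W attacks (2,4): no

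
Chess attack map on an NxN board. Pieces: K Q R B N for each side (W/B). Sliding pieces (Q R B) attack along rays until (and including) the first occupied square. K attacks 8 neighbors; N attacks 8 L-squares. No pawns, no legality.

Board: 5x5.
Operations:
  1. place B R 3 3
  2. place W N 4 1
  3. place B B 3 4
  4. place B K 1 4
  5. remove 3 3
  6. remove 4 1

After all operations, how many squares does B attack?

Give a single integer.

Answer: 8

Derivation:
Op 1: place BR@(3,3)
Op 2: place WN@(4,1)
Op 3: place BB@(3,4)
Op 4: place BK@(1,4)
Op 5: remove (3,3)
Op 6: remove (4,1)
Per-piece attacks for B:
  BK@(1,4): attacks (1,3) (2,4) (0,4) (2,3) (0,3)
  BB@(3,4): attacks (4,3) (2,3) (1,2) (0,1)
Union (8 distinct): (0,1) (0,3) (0,4) (1,2) (1,3) (2,3) (2,4) (4,3)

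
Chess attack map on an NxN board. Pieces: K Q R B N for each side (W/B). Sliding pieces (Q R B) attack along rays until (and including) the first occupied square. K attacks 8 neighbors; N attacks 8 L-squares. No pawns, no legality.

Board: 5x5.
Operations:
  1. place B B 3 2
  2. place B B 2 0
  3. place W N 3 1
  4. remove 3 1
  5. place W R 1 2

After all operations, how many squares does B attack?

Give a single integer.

Op 1: place BB@(3,2)
Op 2: place BB@(2,0)
Op 3: place WN@(3,1)
Op 4: remove (3,1)
Op 5: place WR@(1,2)
Per-piece attacks for B:
  BB@(2,0): attacks (3,1) (4,2) (1,1) (0,2)
  BB@(3,2): attacks (4,3) (4,1) (2,3) (1,4) (2,1) (1,0)
Union (10 distinct): (0,2) (1,0) (1,1) (1,4) (2,1) (2,3) (3,1) (4,1) (4,2) (4,3)

Answer: 10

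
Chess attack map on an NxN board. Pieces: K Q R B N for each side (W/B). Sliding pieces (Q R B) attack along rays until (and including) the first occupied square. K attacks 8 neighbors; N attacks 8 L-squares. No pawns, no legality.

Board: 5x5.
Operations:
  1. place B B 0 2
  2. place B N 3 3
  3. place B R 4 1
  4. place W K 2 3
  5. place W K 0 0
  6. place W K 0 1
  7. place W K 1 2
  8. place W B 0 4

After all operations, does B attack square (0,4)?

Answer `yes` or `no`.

Answer: no

Derivation:
Op 1: place BB@(0,2)
Op 2: place BN@(3,3)
Op 3: place BR@(4,1)
Op 4: place WK@(2,3)
Op 5: place WK@(0,0)
Op 6: place WK@(0,1)
Op 7: place WK@(1,2)
Op 8: place WB@(0,4)
Per-piece attacks for B:
  BB@(0,2): attacks (1,3) (2,4) (1,1) (2,0)
  BN@(3,3): attacks (1,4) (4,1) (2,1) (1,2)
  BR@(4,1): attacks (4,2) (4,3) (4,4) (4,0) (3,1) (2,1) (1,1) (0,1) [ray(-1,0) blocked at (0,1)]
B attacks (0,4): no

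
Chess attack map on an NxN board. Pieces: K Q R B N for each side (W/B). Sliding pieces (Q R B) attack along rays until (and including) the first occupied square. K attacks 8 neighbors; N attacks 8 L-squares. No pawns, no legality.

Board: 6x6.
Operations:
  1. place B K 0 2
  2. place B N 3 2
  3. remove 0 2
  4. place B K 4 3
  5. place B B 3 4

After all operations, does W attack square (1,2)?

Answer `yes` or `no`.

Answer: no

Derivation:
Op 1: place BK@(0,2)
Op 2: place BN@(3,2)
Op 3: remove (0,2)
Op 4: place BK@(4,3)
Op 5: place BB@(3,4)
Per-piece attacks for W:
W attacks (1,2): no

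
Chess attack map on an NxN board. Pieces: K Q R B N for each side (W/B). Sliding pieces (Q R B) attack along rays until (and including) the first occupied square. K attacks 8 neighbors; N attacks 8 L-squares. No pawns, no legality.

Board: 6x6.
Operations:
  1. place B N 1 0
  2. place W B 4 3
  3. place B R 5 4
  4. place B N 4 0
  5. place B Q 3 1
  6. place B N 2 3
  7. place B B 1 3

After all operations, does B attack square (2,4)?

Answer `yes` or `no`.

Answer: yes

Derivation:
Op 1: place BN@(1,0)
Op 2: place WB@(4,3)
Op 3: place BR@(5,4)
Op 4: place BN@(4,0)
Op 5: place BQ@(3,1)
Op 6: place BN@(2,3)
Op 7: place BB@(1,3)
Per-piece attacks for B:
  BN@(1,0): attacks (2,2) (3,1) (0,2)
  BB@(1,3): attacks (2,4) (3,5) (2,2) (3,1) (0,4) (0,2) [ray(1,-1) blocked at (3,1)]
  BN@(2,3): attacks (3,5) (4,4) (1,5) (0,4) (3,1) (4,2) (1,1) (0,2)
  BQ@(3,1): attacks (3,2) (3,3) (3,4) (3,5) (3,0) (4,1) (5,1) (2,1) (1,1) (0,1) (4,2) (5,3) (4,0) (2,2) (1,3) (2,0) [ray(1,-1) blocked at (4,0); ray(-1,1) blocked at (1,3)]
  BN@(4,0): attacks (5,2) (3,2) (2,1)
  BR@(5,4): attacks (5,5) (5,3) (5,2) (5,1) (5,0) (4,4) (3,4) (2,4) (1,4) (0,4)
B attacks (2,4): yes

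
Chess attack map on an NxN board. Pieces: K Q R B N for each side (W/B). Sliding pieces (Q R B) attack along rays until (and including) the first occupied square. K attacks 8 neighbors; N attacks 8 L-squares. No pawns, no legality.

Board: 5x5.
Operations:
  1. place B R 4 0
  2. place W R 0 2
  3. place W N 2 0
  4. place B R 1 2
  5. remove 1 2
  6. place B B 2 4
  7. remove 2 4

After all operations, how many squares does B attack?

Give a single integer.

Answer: 6

Derivation:
Op 1: place BR@(4,0)
Op 2: place WR@(0,2)
Op 3: place WN@(2,0)
Op 4: place BR@(1,2)
Op 5: remove (1,2)
Op 6: place BB@(2,4)
Op 7: remove (2,4)
Per-piece attacks for B:
  BR@(4,0): attacks (4,1) (4,2) (4,3) (4,4) (3,0) (2,0) [ray(-1,0) blocked at (2,0)]
Union (6 distinct): (2,0) (3,0) (4,1) (4,2) (4,3) (4,4)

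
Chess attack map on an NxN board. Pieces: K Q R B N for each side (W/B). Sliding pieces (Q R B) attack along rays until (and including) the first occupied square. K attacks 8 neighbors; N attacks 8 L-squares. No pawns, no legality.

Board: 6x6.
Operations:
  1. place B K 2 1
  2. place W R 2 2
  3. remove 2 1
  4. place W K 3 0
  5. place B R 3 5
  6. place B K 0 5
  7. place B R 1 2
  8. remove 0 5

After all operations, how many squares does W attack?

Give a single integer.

Op 1: place BK@(2,1)
Op 2: place WR@(2,2)
Op 3: remove (2,1)
Op 4: place WK@(3,0)
Op 5: place BR@(3,5)
Op 6: place BK@(0,5)
Op 7: place BR@(1,2)
Op 8: remove (0,5)
Per-piece attacks for W:
  WR@(2,2): attacks (2,3) (2,4) (2,5) (2,1) (2,0) (3,2) (4,2) (5,2) (1,2) [ray(-1,0) blocked at (1,2)]
  WK@(3,0): attacks (3,1) (4,0) (2,0) (4,1) (2,1)
Union (12 distinct): (1,2) (2,0) (2,1) (2,3) (2,4) (2,5) (3,1) (3,2) (4,0) (4,1) (4,2) (5,2)

Answer: 12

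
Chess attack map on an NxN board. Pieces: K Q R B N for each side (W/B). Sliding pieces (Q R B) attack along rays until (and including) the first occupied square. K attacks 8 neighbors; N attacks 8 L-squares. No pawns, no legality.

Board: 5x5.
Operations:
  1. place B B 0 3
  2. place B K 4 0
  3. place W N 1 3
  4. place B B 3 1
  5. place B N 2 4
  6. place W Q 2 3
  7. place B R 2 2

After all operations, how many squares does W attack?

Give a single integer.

Answer: 12

Derivation:
Op 1: place BB@(0,3)
Op 2: place BK@(4,0)
Op 3: place WN@(1,3)
Op 4: place BB@(3,1)
Op 5: place BN@(2,4)
Op 6: place WQ@(2,3)
Op 7: place BR@(2,2)
Per-piece attacks for W:
  WN@(1,3): attacks (3,4) (2,1) (3,2) (0,1)
  WQ@(2,3): attacks (2,4) (2,2) (3,3) (4,3) (1,3) (3,4) (3,2) (4,1) (1,4) (1,2) (0,1) [ray(0,1) blocked at (2,4); ray(0,-1) blocked at (2,2); ray(-1,0) blocked at (1,3)]
Union (12 distinct): (0,1) (1,2) (1,3) (1,4) (2,1) (2,2) (2,4) (3,2) (3,3) (3,4) (4,1) (4,3)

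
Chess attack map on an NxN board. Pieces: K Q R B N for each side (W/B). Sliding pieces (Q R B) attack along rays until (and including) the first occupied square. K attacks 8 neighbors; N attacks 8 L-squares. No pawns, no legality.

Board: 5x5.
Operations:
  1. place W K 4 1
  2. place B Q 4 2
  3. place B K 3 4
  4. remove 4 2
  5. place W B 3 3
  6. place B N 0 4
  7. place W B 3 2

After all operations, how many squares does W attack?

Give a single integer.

Answer: 16

Derivation:
Op 1: place WK@(4,1)
Op 2: place BQ@(4,2)
Op 3: place BK@(3,4)
Op 4: remove (4,2)
Op 5: place WB@(3,3)
Op 6: place BN@(0,4)
Op 7: place WB@(3,2)
Per-piece attacks for W:
  WB@(3,2): attacks (4,3) (4,1) (2,3) (1,4) (2,1) (1,0) [ray(1,-1) blocked at (4,1)]
  WB@(3,3): attacks (4,4) (4,2) (2,4) (2,2) (1,1) (0,0)
  WK@(4,1): attacks (4,2) (4,0) (3,1) (3,2) (3,0)
Union (16 distinct): (0,0) (1,0) (1,1) (1,4) (2,1) (2,2) (2,3) (2,4) (3,0) (3,1) (3,2) (4,0) (4,1) (4,2) (4,3) (4,4)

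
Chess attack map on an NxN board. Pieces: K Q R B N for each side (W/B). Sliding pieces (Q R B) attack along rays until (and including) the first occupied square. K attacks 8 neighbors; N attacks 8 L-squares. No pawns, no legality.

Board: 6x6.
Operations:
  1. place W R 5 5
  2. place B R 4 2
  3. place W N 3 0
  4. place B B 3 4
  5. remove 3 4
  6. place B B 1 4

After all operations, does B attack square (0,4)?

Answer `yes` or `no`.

Answer: no

Derivation:
Op 1: place WR@(5,5)
Op 2: place BR@(4,2)
Op 3: place WN@(3,0)
Op 4: place BB@(3,4)
Op 5: remove (3,4)
Op 6: place BB@(1,4)
Per-piece attacks for B:
  BB@(1,4): attacks (2,5) (2,3) (3,2) (4,1) (5,0) (0,5) (0,3)
  BR@(4,2): attacks (4,3) (4,4) (4,5) (4,1) (4,0) (5,2) (3,2) (2,2) (1,2) (0,2)
B attacks (0,4): no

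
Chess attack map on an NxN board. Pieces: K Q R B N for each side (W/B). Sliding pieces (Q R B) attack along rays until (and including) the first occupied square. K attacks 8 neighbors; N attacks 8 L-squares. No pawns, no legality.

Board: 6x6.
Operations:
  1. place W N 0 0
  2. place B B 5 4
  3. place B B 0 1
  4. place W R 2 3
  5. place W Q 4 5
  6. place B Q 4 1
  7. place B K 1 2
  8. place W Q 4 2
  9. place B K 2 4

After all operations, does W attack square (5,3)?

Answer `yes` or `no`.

Answer: yes

Derivation:
Op 1: place WN@(0,0)
Op 2: place BB@(5,4)
Op 3: place BB@(0,1)
Op 4: place WR@(2,3)
Op 5: place WQ@(4,5)
Op 6: place BQ@(4,1)
Op 7: place BK@(1,2)
Op 8: place WQ@(4,2)
Op 9: place BK@(2,4)
Per-piece attacks for W:
  WN@(0,0): attacks (1,2) (2,1)
  WR@(2,3): attacks (2,4) (2,2) (2,1) (2,0) (3,3) (4,3) (5,3) (1,3) (0,3) [ray(0,1) blocked at (2,4)]
  WQ@(4,2): attacks (4,3) (4,4) (4,5) (4,1) (5,2) (3,2) (2,2) (1,2) (5,3) (5,1) (3,3) (2,4) (3,1) (2,0) [ray(0,1) blocked at (4,5); ray(0,-1) blocked at (4,1); ray(-1,0) blocked at (1,2); ray(-1,1) blocked at (2,4)]
  WQ@(4,5): attacks (4,4) (4,3) (4,2) (5,5) (3,5) (2,5) (1,5) (0,5) (5,4) (3,4) (2,3) [ray(0,-1) blocked at (4,2); ray(1,-1) blocked at (5,4); ray(-1,-1) blocked at (2,3)]
W attacks (5,3): yes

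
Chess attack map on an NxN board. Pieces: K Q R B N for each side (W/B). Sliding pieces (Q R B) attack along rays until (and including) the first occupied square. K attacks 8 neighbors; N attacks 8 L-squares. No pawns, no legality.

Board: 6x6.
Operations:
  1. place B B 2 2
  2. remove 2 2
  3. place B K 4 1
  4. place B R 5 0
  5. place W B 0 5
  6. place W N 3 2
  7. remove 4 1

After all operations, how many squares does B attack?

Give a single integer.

Answer: 10

Derivation:
Op 1: place BB@(2,2)
Op 2: remove (2,2)
Op 3: place BK@(4,1)
Op 4: place BR@(5,0)
Op 5: place WB@(0,5)
Op 6: place WN@(3,2)
Op 7: remove (4,1)
Per-piece attacks for B:
  BR@(5,0): attacks (5,1) (5,2) (5,3) (5,4) (5,5) (4,0) (3,0) (2,0) (1,0) (0,0)
Union (10 distinct): (0,0) (1,0) (2,0) (3,0) (4,0) (5,1) (5,2) (5,3) (5,4) (5,5)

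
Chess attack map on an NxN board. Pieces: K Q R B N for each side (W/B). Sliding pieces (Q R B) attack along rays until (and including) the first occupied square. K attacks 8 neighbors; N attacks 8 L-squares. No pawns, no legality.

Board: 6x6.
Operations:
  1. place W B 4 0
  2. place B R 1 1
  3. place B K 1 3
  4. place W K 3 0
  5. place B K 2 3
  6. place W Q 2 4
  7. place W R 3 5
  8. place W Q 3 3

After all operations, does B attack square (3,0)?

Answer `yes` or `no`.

Answer: no

Derivation:
Op 1: place WB@(4,0)
Op 2: place BR@(1,1)
Op 3: place BK@(1,3)
Op 4: place WK@(3,0)
Op 5: place BK@(2,3)
Op 6: place WQ@(2,4)
Op 7: place WR@(3,5)
Op 8: place WQ@(3,3)
Per-piece attacks for B:
  BR@(1,1): attacks (1,2) (1,3) (1,0) (2,1) (3,1) (4,1) (5,1) (0,1) [ray(0,1) blocked at (1,3)]
  BK@(1,3): attacks (1,4) (1,2) (2,3) (0,3) (2,4) (2,2) (0,4) (0,2)
  BK@(2,3): attacks (2,4) (2,2) (3,3) (1,3) (3,4) (3,2) (1,4) (1,2)
B attacks (3,0): no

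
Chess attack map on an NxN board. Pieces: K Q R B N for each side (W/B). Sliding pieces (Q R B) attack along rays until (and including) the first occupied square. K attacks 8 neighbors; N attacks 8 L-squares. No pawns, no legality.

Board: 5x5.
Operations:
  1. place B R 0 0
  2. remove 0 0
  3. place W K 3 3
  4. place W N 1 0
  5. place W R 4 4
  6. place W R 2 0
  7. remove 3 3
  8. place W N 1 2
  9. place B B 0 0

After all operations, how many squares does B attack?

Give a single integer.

Op 1: place BR@(0,0)
Op 2: remove (0,0)
Op 3: place WK@(3,3)
Op 4: place WN@(1,0)
Op 5: place WR@(4,4)
Op 6: place WR@(2,0)
Op 7: remove (3,3)
Op 8: place WN@(1,2)
Op 9: place BB@(0,0)
Per-piece attacks for B:
  BB@(0,0): attacks (1,1) (2,2) (3,3) (4,4) [ray(1,1) blocked at (4,4)]
Union (4 distinct): (1,1) (2,2) (3,3) (4,4)

Answer: 4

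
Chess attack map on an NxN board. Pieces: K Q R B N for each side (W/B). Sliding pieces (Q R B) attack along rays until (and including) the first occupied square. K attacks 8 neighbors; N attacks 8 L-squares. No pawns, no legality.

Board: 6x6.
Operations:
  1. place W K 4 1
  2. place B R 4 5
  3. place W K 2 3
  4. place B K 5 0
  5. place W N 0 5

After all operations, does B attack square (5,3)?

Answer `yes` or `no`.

Op 1: place WK@(4,1)
Op 2: place BR@(4,5)
Op 3: place WK@(2,3)
Op 4: place BK@(5,0)
Op 5: place WN@(0,5)
Per-piece attacks for B:
  BR@(4,5): attacks (4,4) (4,3) (4,2) (4,1) (5,5) (3,5) (2,5) (1,5) (0,5) [ray(0,-1) blocked at (4,1); ray(-1,0) blocked at (0,5)]
  BK@(5,0): attacks (5,1) (4,0) (4,1)
B attacks (5,3): no

Answer: no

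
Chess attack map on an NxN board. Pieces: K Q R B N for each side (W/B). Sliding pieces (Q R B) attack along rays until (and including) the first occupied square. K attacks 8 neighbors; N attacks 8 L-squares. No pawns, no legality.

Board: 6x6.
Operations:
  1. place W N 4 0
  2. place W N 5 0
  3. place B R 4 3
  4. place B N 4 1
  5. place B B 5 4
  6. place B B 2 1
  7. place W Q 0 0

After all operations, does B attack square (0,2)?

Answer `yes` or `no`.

Answer: no

Derivation:
Op 1: place WN@(4,0)
Op 2: place WN@(5,0)
Op 3: place BR@(4,3)
Op 4: place BN@(4,1)
Op 5: place BB@(5,4)
Op 6: place BB@(2,1)
Op 7: place WQ@(0,0)
Per-piece attacks for B:
  BB@(2,1): attacks (3,2) (4,3) (3,0) (1,2) (0,3) (1,0) [ray(1,1) blocked at (4,3)]
  BN@(4,1): attacks (5,3) (3,3) (2,2) (2,0)
  BR@(4,3): attacks (4,4) (4,5) (4,2) (4,1) (5,3) (3,3) (2,3) (1,3) (0,3) [ray(0,-1) blocked at (4,1)]
  BB@(5,4): attacks (4,5) (4,3) [ray(-1,-1) blocked at (4,3)]
B attacks (0,2): no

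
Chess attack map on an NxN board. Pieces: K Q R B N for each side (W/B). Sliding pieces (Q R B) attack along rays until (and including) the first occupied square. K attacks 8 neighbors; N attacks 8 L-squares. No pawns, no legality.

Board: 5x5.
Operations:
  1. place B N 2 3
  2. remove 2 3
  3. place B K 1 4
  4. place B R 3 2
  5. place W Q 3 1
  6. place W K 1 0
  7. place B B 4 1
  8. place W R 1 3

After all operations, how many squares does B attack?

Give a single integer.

Answer: 14

Derivation:
Op 1: place BN@(2,3)
Op 2: remove (2,3)
Op 3: place BK@(1,4)
Op 4: place BR@(3,2)
Op 5: place WQ@(3,1)
Op 6: place WK@(1,0)
Op 7: place BB@(4,1)
Op 8: place WR@(1,3)
Per-piece attacks for B:
  BK@(1,4): attacks (1,3) (2,4) (0,4) (2,3) (0,3)
  BR@(3,2): attacks (3,3) (3,4) (3,1) (4,2) (2,2) (1,2) (0,2) [ray(0,-1) blocked at (3,1)]
  BB@(4,1): attacks (3,2) (3,0) [ray(-1,1) blocked at (3,2)]
Union (14 distinct): (0,2) (0,3) (0,4) (1,2) (1,3) (2,2) (2,3) (2,4) (3,0) (3,1) (3,2) (3,3) (3,4) (4,2)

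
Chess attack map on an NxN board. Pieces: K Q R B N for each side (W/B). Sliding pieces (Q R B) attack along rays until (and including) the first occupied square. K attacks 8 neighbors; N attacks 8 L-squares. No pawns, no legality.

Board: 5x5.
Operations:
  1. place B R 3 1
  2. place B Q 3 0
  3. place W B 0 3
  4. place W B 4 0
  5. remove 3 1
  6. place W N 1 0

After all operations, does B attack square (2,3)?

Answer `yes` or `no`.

Answer: no

Derivation:
Op 1: place BR@(3,1)
Op 2: place BQ@(3,0)
Op 3: place WB@(0,3)
Op 4: place WB@(4,0)
Op 5: remove (3,1)
Op 6: place WN@(1,0)
Per-piece attacks for B:
  BQ@(3,0): attacks (3,1) (3,2) (3,3) (3,4) (4,0) (2,0) (1,0) (4,1) (2,1) (1,2) (0,3) [ray(1,0) blocked at (4,0); ray(-1,0) blocked at (1,0); ray(-1,1) blocked at (0,3)]
B attacks (2,3): no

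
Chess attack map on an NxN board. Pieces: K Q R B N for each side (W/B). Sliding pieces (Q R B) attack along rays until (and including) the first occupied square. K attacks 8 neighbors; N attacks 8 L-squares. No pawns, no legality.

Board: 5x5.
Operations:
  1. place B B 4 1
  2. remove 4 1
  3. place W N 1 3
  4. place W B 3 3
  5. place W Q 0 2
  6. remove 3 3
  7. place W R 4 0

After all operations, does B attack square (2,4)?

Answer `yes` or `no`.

Op 1: place BB@(4,1)
Op 2: remove (4,1)
Op 3: place WN@(1,3)
Op 4: place WB@(3,3)
Op 5: place WQ@(0,2)
Op 6: remove (3,3)
Op 7: place WR@(4,0)
Per-piece attacks for B:
B attacks (2,4): no

Answer: no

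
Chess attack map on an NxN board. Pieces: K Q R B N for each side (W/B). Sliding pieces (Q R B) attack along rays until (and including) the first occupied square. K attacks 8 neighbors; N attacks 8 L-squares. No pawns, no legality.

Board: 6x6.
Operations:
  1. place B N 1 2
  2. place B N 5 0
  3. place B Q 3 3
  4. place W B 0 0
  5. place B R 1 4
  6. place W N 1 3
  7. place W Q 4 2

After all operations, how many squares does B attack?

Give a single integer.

Op 1: place BN@(1,2)
Op 2: place BN@(5,0)
Op 3: place BQ@(3,3)
Op 4: place WB@(0,0)
Op 5: place BR@(1,4)
Op 6: place WN@(1,3)
Op 7: place WQ@(4,2)
Per-piece attacks for B:
  BN@(1,2): attacks (2,4) (3,3) (0,4) (2,0) (3,1) (0,0)
  BR@(1,4): attacks (1,5) (1,3) (2,4) (3,4) (4,4) (5,4) (0,4) [ray(0,-1) blocked at (1,3)]
  BQ@(3,3): attacks (3,4) (3,5) (3,2) (3,1) (3,0) (4,3) (5,3) (2,3) (1,3) (4,4) (5,5) (4,2) (2,4) (1,5) (2,2) (1,1) (0,0) [ray(-1,0) blocked at (1,3); ray(1,-1) blocked at (4,2); ray(-1,-1) blocked at (0,0)]
  BN@(5,0): attacks (4,2) (3,1)
Union (21 distinct): (0,0) (0,4) (1,1) (1,3) (1,5) (2,0) (2,2) (2,3) (2,4) (3,0) (3,1) (3,2) (3,3) (3,4) (3,5) (4,2) (4,3) (4,4) (5,3) (5,4) (5,5)

Answer: 21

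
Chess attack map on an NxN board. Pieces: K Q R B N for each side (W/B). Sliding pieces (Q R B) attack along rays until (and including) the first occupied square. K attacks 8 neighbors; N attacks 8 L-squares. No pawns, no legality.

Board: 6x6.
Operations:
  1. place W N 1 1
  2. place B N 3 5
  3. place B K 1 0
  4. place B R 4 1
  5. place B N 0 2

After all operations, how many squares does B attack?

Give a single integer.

Op 1: place WN@(1,1)
Op 2: place BN@(3,5)
Op 3: place BK@(1,0)
Op 4: place BR@(4,1)
Op 5: place BN@(0,2)
Per-piece attacks for B:
  BN@(0,2): attacks (1,4) (2,3) (1,0) (2,1)
  BK@(1,0): attacks (1,1) (2,0) (0,0) (2,1) (0,1)
  BN@(3,5): attacks (4,3) (5,4) (2,3) (1,4)
  BR@(4,1): attacks (4,2) (4,3) (4,4) (4,5) (4,0) (5,1) (3,1) (2,1) (1,1) [ray(-1,0) blocked at (1,1)]
Union (16 distinct): (0,0) (0,1) (1,0) (1,1) (1,4) (2,0) (2,1) (2,3) (3,1) (4,0) (4,2) (4,3) (4,4) (4,5) (5,1) (5,4)

Answer: 16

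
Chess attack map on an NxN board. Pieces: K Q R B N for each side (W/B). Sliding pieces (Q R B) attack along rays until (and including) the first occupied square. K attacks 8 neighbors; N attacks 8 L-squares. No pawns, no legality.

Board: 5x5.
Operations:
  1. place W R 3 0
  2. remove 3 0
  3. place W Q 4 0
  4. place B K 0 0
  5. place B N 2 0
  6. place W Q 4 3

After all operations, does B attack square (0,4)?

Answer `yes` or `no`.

Answer: no

Derivation:
Op 1: place WR@(3,0)
Op 2: remove (3,0)
Op 3: place WQ@(4,0)
Op 4: place BK@(0,0)
Op 5: place BN@(2,0)
Op 6: place WQ@(4,3)
Per-piece attacks for B:
  BK@(0,0): attacks (0,1) (1,0) (1,1)
  BN@(2,0): attacks (3,2) (4,1) (1,2) (0,1)
B attacks (0,4): no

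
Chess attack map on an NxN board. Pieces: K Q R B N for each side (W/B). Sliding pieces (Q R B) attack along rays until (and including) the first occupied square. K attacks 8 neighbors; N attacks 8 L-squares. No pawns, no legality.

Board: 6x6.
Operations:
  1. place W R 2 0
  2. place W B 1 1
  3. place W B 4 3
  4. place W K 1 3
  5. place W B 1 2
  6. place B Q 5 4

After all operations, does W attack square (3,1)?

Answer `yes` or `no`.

Op 1: place WR@(2,0)
Op 2: place WB@(1,1)
Op 3: place WB@(4,3)
Op 4: place WK@(1,3)
Op 5: place WB@(1,2)
Op 6: place BQ@(5,4)
Per-piece attacks for W:
  WB@(1,1): attacks (2,2) (3,3) (4,4) (5,5) (2,0) (0,2) (0,0) [ray(1,-1) blocked at (2,0)]
  WB@(1,2): attacks (2,3) (3,4) (4,5) (2,1) (3,0) (0,3) (0,1)
  WK@(1,3): attacks (1,4) (1,2) (2,3) (0,3) (2,4) (2,2) (0,4) (0,2)
  WR@(2,0): attacks (2,1) (2,2) (2,3) (2,4) (2,5) (3,0) (4,0) (5,0) (1,0) (0,0)
  WB@(4,3): attacks (5,4) (5,2) (3,4) (2,5) (3,2) (2,1) (1,0) [ray(1,1) blocked at (5,4)]
W attacks (3,1): no

Answer: no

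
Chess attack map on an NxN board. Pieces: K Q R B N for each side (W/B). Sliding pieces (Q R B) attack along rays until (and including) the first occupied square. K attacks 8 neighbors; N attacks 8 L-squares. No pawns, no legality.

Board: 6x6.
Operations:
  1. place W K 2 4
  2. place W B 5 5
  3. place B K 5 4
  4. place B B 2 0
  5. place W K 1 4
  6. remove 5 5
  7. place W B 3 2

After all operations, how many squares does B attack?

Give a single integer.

Op 1: place WK@(2,4)
Op 2: place WB@(5,5)
Op 3: place BK@(5,4)
Op 4: place BB@(2,0)
Op 5: place WK@(1,4)
Op 6: remove (5,5)
Op 7: place WB@(3,2)
Per-piece attacks for B:
  BB@(2,0): attacks (3,1) (4,2) (5,3) (1,1) (0,2)
  BK@(5,4): attacks (5,5) (5,3) (4,4) (4,5) (4,3)
Union (9 distinct): (0,2) (1,1) (3,1) (4,2) (4,3) (4,4) (4,5) (5,3) (5,5)

Answer: 9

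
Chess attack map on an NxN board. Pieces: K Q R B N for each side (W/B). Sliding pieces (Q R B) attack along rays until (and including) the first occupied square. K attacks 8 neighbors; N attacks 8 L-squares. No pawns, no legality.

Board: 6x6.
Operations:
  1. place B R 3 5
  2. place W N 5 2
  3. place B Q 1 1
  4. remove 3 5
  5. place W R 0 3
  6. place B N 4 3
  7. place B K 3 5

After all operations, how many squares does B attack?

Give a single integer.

Answer: 22

Derivation:
Op 1: place BR@(3,5)
Op 2: place WN@(5,2)
Op 3: place BQ@(1,1)
Op 4: remove (3,5)
Op 5: place WR@(0,3)
Op 6: place BN@(4,3)
Op 7: place BK@(3,5)
Per-piece attacks for B:
  BQ@(1,1): attacks (1,2) (1,3) (1,4) (1,5) (1,0) (2,1) (3,1) (4,1) (5,1) (0,1) (2,2) (3,3) (4,4) (5,5) (2,0) (0,2) (0,0)
  BK@(3,5): attacks (3,4) (4,5) (2,5) (4,4) (2,4)
  BN@(4,3): attacks (5,5) (3,5) (2,4) (5,1) (3,1) (2,2)
Union (22 distinct): (0,0) (0,1) (0,2) (1,0) (1,2) (1,3) (1,4) (1,5) (2,0) (2,1) (2,2) (2,4) (2,5) (3,1) (3,3) (3,4) (3,5) (4,1) (4,4) (4,5) (5,1) (5,5)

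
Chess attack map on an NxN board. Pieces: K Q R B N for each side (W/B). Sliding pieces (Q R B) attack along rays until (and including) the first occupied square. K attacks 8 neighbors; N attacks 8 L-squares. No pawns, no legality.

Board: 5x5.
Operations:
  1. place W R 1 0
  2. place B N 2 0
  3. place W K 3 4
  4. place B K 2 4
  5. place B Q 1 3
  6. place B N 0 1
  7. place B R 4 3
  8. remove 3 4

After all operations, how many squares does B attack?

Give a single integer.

Op 1: place WR@(1,0)
Op 2: place BN@(2,0)
Op 3: place WK@(3,4)
Op 4: place BK@(2,4)
Op 5: place BQ@(1,3)
Op 6: place BN@(0,1)
Op 7: place BR@(4,3)
Op 8: remove (3,4)
Per-piece attacks for B:
  BN@(0,1): attacks (1,3) (2,2) (2,0)
  BQ@(1,3): attacks (1,4) (1,2) (1,1) (1,0) (2,3) (3,3) (4,3) (0,3) (2,4) (2,2) (3,1) (4,0) (0,4) (0,2) [ray(0,-1) blocked at (1,0); ray(1,0) blocked at (4,3); ray(1,1) blocked at (2,4)]
  BN@(2,0): attacks (3,2) (4,1) (1,2) (0,1)
  BK@(2,4): attacks (2,3) (3,4) (1,4) (3,3) (1,3)
  BR@(4,3): attacks (4,4) (4,2) (4,1) (4,0) (3,3) (2,3) (1,3) [ray(-1,0) blocked at (1,3)]
Union (22 distinct): (0,1) (0,2) (0,3) (0,4) (1,0) (1,1) (1,2) (1,3) (1,4) (2,0) (2,2) (2,3) (2,4) (3,1) (3,2) (3,3) (3,4) (4,0) (4,1) (4,2) (4,3) (4,4)

Answer: 22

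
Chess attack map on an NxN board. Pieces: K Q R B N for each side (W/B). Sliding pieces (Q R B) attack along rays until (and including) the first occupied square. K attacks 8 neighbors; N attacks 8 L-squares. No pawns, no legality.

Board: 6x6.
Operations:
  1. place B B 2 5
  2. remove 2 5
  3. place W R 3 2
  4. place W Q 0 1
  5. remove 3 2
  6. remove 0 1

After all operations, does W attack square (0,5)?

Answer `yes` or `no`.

Op 1: place BB@(2,5)
Op 2: remove (2,5)
Op 3: place WR@(3,2)
Op 4: place WQ@(0,1)
Op 5: remove (3,2)
Op 6: remove (0,1)
Per-piece attacks for W:
W attacks (0,5): no

Answer: no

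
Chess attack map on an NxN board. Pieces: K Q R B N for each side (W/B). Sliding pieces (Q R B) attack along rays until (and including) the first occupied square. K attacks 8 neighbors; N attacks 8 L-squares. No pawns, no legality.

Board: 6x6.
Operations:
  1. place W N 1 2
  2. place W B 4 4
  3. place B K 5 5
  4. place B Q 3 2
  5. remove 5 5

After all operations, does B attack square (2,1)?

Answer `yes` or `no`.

Answer: yes

Derivation:
Op 1: place WN@(1,2)
Op 2: place WB@(4,4)
Op 3: place BK@(5,5)
Op 4: place BQ@(3,2)
Op 5: remove (5,5)
Per-piece attacks for B:
  BQ@(3,2): attacks (3,3) (3,4) (3,5) (3,1) (3,0) (4,2) (5,2) (2,2) (1,2) (4,3) (5,4) (4,1) (5,0) (2,3) (1,4) (0,5) (2,1) (1,0) [ray(-1,0) blocked at (1,2)]
B attacks (2,1): yes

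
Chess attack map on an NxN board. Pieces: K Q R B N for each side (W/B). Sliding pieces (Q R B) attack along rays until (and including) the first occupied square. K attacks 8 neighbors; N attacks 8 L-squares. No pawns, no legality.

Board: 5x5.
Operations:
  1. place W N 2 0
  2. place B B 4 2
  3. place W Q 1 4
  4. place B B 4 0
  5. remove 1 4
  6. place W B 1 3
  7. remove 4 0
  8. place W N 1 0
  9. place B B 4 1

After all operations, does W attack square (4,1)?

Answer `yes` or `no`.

Answer: yes

Derivation:
Op 1: place WN@(2,0)
Op 2: place BB@(4,2)
Op 3: place WQ@(1,4)
Op 4: place BB@(4,0)
Op 5: remove (1,4)
Op 6: place WB@(1,3)
Op 7: remove (4,0)
Op 8: place WN@(1,0)
Op 9: place BB@(4,1)
Per-piece attacks for W:
  WN@(1,0): attacks (2,2) (3,1) (0,2)
  WB@(1,3): attacks (2,4) (2,2) (3,1) (4,0) (0,4) (0,2)
  WN@(2,0): attacks (3,2) (4,1) (1,2) (0,1)
W attacks (4,1): yes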